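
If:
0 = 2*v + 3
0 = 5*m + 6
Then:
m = -6/5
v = -3/2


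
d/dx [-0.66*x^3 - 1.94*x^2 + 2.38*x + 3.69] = -1.98*x^2 - 3.88*x + 2.38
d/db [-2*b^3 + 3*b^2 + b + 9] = -6*b^2 + 6*b + 1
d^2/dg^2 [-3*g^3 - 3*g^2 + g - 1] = -18*g - 6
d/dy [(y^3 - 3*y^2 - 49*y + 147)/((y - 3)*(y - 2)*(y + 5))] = 3*(y^2 + 26*y + 49)/(y^4 + 6*y^3 - 11*y^2 - 60*y + 100)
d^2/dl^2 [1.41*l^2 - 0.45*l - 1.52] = 2.82000000000000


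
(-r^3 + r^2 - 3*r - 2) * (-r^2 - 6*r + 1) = r^5 + 5*r^4 - 4*r^3 + 21*r^2 + 9*r - 2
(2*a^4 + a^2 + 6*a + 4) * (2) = 4*a^4 + 2*a^2 + 12*a + 8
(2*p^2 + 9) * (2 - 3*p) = -6*p^3 + 4*p^2 - 27*p + 18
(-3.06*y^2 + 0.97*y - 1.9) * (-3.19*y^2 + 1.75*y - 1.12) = 9.7614*y^4 - 8.4493*y^3 + 11.1857*y^2 - 4.4114*y + 2.128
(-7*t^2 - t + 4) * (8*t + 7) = -56*t^3 - 57*t^2 + 25*t + 28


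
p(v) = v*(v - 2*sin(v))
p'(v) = v*(1 - 2*cos(v)) + v - 2*sin(v) = -2*v*cos(v) + 2*v - 2*sin(v)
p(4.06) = 22.94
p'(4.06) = 14.64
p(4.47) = 28.66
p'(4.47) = 13.03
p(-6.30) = 39.48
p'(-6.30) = 0.03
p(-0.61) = -0.33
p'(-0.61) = 0.93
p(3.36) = 12.75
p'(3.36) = 13.71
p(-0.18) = -0.03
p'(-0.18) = 0.35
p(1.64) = -0.58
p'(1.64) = 1.51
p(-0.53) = -0.25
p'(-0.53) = 0.87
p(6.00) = 39.35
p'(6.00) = 1.04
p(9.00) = 73.58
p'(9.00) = 33.58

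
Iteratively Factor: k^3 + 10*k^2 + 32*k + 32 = (k + 4)*(k^2 + 6*k + 8) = (k + 2)*(k + 4)*(k + 4)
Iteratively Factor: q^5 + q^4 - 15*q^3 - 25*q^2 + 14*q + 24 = (q + 3)*(q^4 - 2*q^3 - 9*q^2 + 2*q + 8) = (q + 2)*(q + 3)*(q^3 - 4*q^2 - q + 4) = (q - 1)*(q + 2)*(q + 3)*(q^2 - 3*q - 4) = (q - 1)*(q + 1)*(q + 2)*(q + 3)*(q - 4)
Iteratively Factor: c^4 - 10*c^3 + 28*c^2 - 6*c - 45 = (c - 5)*(c^3 - 5*c^2 + 3*c + 9) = (c - 5)*(c - 3)*(c^2 - 2*c - 3) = (c - 5)*(c - 3)*(c + 1)*(c - 3)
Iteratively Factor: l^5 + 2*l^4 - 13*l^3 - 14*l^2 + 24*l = (l + 2)*(l^4 - 13*l^2 + 12*l) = (l - 1)*(l + 2)*(l^3 + l^2 - 12*l) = (l - 3)*(l - 1)*(l + 2)*(l^2 + 4*l) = l*(l - 3)*(l - 1)*(l + 2)*(l + 4)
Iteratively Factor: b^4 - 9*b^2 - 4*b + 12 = (b - 1)*(b^3 + b^2 - 8*b - 12) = (b - 1)*(b + 2)*(b^2 - b - 6) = (b - 1)*(b + 2)^2*(b - 3)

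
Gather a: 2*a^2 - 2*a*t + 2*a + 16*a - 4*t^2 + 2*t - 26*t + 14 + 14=2*a^2 + a*(18 - 2*t) - 4*t^2 - 24*t + 28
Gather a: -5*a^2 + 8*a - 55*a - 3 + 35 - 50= -5*a^2 - 47*a - 18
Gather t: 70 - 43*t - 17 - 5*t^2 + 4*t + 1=-5*t^2 - 39*t + 54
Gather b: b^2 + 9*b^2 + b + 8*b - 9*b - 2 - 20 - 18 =10*b^2 - 40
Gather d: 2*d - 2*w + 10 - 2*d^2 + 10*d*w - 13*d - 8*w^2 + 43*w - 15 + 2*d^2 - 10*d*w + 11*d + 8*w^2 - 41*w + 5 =0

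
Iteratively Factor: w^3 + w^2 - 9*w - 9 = (w - 3)*(w^2 + 4*w + 3) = (w - 3)*(w + 1)*(w + 3)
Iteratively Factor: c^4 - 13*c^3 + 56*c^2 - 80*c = (c)*(c^3 - 13*c^2 + 56*c - 80) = c*(c - 4)*(c^2 - 9*c + 20) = c*(c - 4)^2*(c - 5)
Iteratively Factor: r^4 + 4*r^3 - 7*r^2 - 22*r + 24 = (r + 3)*(r^3 + r^2 - 10*r + 8) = (r - 1)*(r + 3)*(r^2 + 2*r - 8) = (r - 2)*(r - 1)*(r + 3)*(r + 4)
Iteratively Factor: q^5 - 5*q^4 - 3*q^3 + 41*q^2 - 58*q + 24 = (q - 2)*(q^4 - 3*q^3 - 9*q^2 + 23*q - 12) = (q - 2)*(q - 1)*(q^3 - 2*q^2 - 11*q + 12) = (q - 4)*(q - 2)*(q - 1)*(q^2 + 2*q - 3) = (q - 4)*(q - 2)*(q - 1)*(q + 3)*(q - 1)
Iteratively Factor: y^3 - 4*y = (y - 2)*(y^2 + 2*y) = y*(y - 2)*(y + 2)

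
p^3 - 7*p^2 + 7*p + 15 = (p - 5)*(p - 3)*(p + 1)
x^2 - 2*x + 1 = (x - 1)^2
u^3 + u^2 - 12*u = u*(u - 3)*(u + 4)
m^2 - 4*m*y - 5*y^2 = (m - 5*y)*(m + y)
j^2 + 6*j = j*(j + 6)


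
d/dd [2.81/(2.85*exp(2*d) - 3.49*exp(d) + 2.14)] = (9.8069 - 16.017*exp(d))*exp(d)/(2.85*exp(2*d) - 3.49*exp(d) + 2.14)^2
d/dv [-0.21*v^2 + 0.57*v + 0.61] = 0.57 - 0.42*v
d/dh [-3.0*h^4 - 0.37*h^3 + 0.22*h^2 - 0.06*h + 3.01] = -12.0*h^3 - 1.11*h^2 + 0.44*h - 0.06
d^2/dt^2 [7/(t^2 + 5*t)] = 14*(-t*(t + 5) + (2*t + 5)^2)/(t^3*(t + 5)^3)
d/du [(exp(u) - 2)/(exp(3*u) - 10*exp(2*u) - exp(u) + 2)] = ((exp(u) - 2)*(-3*exp(2*u) + 20*exp(u) + 1) + exp(3*u) - 10*exp(2*u) - exp(u) + 2)*exp(u)/(exp(3*u) - 10*exp(2*u) - exp(u) + 2)^2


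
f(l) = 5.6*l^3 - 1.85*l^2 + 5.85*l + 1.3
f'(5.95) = 578.60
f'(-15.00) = 3841.35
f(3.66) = 272.49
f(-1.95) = -58.67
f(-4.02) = -415.92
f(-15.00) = -19402.70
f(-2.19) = -79.20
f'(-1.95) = 76.95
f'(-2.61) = 129.95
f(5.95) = 1150.22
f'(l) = 16.8*l^2 - 3.7*l + 5.85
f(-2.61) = -126.14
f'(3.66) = 217.35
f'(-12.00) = 2469.45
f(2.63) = 105.76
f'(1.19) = 25.24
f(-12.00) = -10012.10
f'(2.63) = 112.32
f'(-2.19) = 94.53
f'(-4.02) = 292.22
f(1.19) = 15.08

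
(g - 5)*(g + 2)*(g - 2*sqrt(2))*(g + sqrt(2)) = g^4 - 3*g^3 - sqrt(2)*g^3 - 14*g^2 + 3*sqrt(2)*g^2 + 12*g + 10*sqrt(2)*g + 40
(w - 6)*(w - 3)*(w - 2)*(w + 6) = w^4 - 5*w^3 - 30*w^2 + 180*w - 216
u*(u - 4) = u^2 - 4*u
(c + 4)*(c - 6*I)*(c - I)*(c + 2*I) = c^4 + 4*c^3 - 5*I*c^3 + 8*c^2 - 20*I*c^2 + 32*c - 12*I*c - 48*I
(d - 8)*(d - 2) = d^2 - 10*d + 16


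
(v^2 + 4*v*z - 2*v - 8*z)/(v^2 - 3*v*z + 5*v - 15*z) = (v^2 + 4*v*z - 2*v - 8*z)/(v^2 - 3*v*z + 5*v - 15*z)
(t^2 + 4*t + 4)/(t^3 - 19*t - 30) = (t + 2)/(t^2 - 2*t - 15)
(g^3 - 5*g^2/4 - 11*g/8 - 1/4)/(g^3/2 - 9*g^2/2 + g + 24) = (8*g^3 - 10*g^2 - 11*g - 2)/(4*(g^3 - 9*g^2 + 2*g + 48))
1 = 1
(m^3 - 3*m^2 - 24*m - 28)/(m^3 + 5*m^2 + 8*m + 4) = (m - 7)/(m + 1)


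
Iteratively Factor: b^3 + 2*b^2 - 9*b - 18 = (b - 3)*(b^2 + 5*b + 6) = (b - 3)*(b + 2)*(b + 3)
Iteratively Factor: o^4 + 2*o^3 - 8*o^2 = (o)*(o^3 + 2*o^2 - 8*o) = o*(o - 2)*(o^2 + 4*o) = o*(o - 2)*(o + 4)*(o)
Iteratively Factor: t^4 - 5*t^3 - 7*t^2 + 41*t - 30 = (t - 5)*(t^3 - 7*t + 6) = (t - 5)*(t + 3)*(t^2 - 3*t + 2) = (t - 5)*(t - 1)*(t + 3)*(t - 2)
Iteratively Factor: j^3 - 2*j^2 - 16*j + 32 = (j - 2)*(j^2 - 16) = (j - 2)*(j + 4)*(j - 4)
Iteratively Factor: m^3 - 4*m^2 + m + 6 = (m - 2)*(m^2 - 2*m - 3) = (m - 3)*(m - 2)*(m + 1)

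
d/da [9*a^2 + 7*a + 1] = 18*a + 7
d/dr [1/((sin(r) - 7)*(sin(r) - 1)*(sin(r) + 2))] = 3*(4*sin(r) + cos(r)^2 + 2)*cos(r)/((sin(r) - 7)^2*(sin(r) - 1)^2*(sin(r) + 2)^2)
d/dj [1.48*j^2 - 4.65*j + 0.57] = 2.96*j - 4.65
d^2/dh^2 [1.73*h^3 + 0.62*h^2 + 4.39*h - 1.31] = 10.38*h + 1.24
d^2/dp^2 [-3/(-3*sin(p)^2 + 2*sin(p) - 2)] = 6*(-18*sin(p)^4 + 9*sin(p)^3 + 37*sin(p)^2 - 20*sin(p) - 2)/(3*sin(p)^2 - 2*sin(p) + 2)^3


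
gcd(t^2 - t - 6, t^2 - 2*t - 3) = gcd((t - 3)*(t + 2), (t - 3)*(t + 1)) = t - 3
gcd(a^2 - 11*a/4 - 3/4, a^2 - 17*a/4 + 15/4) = a - 3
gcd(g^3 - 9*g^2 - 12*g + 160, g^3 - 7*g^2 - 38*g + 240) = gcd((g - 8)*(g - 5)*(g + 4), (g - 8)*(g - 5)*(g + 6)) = g^2 - 13*g + 40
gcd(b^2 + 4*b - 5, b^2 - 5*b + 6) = 1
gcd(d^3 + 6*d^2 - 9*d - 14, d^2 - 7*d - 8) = d + 1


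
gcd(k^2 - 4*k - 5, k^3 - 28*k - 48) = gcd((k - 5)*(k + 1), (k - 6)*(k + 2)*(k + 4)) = 1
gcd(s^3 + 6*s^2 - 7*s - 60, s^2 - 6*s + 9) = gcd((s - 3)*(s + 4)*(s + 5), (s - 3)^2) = s - 3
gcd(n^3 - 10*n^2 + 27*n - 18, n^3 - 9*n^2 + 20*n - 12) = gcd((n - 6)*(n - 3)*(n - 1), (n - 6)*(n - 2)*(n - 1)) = n^2 - 7*n + 6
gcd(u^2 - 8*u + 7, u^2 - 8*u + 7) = u^2 - 8*u + 7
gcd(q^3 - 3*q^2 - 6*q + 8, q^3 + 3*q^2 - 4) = q^2 + q - 2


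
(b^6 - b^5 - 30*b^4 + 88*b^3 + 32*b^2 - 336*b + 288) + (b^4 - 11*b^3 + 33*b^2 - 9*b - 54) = b^6 - b^5 - 29*b^4 + 77*b^3 + 65*b^2 - 345*b + 234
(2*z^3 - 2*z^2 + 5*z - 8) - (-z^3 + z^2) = 3*z^3 - 3*z^2 + 5*z - 8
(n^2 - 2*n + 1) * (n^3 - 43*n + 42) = n^5 - 2*n^4 - 42*n^3 + 128*n^2 - 127*n + 42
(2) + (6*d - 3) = 6*d - 1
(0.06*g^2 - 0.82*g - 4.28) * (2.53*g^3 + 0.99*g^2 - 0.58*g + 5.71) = 0.1518*g^5 - 2.0152*g^4 - 11.675*g^3 - 3.419*g^2 - 2.1998*g - 24.4388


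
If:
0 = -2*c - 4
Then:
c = -2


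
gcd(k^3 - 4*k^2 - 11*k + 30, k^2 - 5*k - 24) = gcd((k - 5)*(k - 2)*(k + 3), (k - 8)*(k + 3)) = k + 3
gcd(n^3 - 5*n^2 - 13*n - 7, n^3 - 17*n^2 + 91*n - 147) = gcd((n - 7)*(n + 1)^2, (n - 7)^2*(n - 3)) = n - 7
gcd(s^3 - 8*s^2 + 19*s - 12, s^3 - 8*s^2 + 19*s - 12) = s^3 - 8*s^2 + 19*s - 12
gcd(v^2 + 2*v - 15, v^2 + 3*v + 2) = 1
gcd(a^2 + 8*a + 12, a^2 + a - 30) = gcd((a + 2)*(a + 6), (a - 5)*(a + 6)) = a + 6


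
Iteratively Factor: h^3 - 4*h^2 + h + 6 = (h - 2)*(h^2 - 2*h - 3) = (h - 2)*(h + 1)*(h - 3)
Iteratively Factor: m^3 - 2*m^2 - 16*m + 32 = (m - 4)*(m^2 + 2*m - 8) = (m - 4)*(m + 4)*(m - 2)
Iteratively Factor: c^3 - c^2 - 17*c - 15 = (c + 3)*(c^2 - 4*c - 5) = (c - 5)*(c + 3)*(c + 1)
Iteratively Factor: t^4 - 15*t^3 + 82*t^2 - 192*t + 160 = (t - 4)*(t^3 - 11*t^2 + 38*t - 40) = (t - 5)*(t - 4)*(t^2 - 6*t + 8) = (t - 5)*(t - 4)*(t - 2)*(t - 4)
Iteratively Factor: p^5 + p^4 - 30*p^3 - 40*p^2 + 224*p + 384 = (p - 4)*(p^4 + 5*p^3 - 10*p^2 - 80*p - 96) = (p - 4)^2*(p^3 + 9*p^2 + 26*p + 24) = (p - 4)^2*(p + 3)*(p^2 + 6*p + 8) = (p - 4)^2*(p + 3)*(p + 4)*(p + 2)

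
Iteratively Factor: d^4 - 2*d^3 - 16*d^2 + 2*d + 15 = (d + 1)*(d^3 - 3*d^2 - 13*d + 15) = (d - 1)*(d + 1)*(d^2 - 2*d - 15) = (d - 1)*(d + 1)*(d + 3)*(d - 5)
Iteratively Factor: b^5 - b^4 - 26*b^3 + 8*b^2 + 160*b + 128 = (b + 2)*(b^4 - 3*b^3 - 20*b^2 + 48*b + 64) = (b + 1)*(b + 2)*(b^3 - 4*b^2 - 16*b + 64) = (b - 4)*(b + 1)*(b + 2)*(b^2 - 16) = (b - 4)^2*(b + 1)*(b + 2)*(b + 4)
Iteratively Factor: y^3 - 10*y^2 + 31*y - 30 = (y - 3)*(y^2 - 7*y + 10) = (y - 3)*(y - 2)*(y - 5)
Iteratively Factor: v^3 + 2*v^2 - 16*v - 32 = (v - 4)*(v^2 + 6*v + 8) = (v - 4)*(v + 2)*(v + 4)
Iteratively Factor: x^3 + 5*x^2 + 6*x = (x + 2)*(x^2 + 3*x) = x*(x + 2)*(x + 3)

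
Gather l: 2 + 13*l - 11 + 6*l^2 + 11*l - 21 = 6*l^2 + 24*l - 30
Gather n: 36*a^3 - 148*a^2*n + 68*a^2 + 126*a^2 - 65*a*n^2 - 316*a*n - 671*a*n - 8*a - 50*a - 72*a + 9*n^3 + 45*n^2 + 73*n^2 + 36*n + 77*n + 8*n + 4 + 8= 36*a^3 + 194*a^2 - 130*a + 9*n^3 + n^2*(118 - 65*a) + n*(-148*a^2 - 987*a + 121) + 12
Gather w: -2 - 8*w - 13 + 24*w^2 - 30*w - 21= 24*w^2 - 38*w - 36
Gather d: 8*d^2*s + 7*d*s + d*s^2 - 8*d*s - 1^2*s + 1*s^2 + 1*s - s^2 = 8*d^2*s + d*(s^2 - s)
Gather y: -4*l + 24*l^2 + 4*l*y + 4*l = 24*l^2 + 4*l*y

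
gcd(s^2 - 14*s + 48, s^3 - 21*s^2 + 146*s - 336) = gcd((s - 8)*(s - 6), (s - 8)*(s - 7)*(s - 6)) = s^2 - 14*s + 48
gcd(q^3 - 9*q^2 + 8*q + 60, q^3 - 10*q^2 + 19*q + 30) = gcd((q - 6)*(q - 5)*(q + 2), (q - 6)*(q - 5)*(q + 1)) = q^2 - 11*q + 30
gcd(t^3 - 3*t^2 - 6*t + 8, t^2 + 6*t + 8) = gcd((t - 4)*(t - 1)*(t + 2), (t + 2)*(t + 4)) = t + 2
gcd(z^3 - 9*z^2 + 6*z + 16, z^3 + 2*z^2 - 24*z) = 1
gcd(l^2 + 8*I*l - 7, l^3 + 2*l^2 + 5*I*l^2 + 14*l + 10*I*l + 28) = l + 7*I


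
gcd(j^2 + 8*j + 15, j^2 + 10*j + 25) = j + 5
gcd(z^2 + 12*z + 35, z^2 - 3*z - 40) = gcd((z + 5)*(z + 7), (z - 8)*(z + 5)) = z + 5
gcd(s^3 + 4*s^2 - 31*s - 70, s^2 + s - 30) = s - 5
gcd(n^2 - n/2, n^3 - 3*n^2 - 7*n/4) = n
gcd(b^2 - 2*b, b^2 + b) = b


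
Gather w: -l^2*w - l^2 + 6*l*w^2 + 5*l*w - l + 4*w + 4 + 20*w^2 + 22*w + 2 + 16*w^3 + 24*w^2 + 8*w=-l^2 - l + 16*w^3 + w^2*(6*l + 44) + w*(-l^2 + 5*l + 34) + 6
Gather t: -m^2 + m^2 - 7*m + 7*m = 0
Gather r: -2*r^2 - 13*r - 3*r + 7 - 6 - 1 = -2*r^2 - 16*r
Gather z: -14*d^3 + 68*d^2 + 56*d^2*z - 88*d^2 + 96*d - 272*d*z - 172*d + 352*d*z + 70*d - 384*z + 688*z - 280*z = -14*d^3 - 20*d^2 - 6*d + z*(56*d^2 + 80*d + 24)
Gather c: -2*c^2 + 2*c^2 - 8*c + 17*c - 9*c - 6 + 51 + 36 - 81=0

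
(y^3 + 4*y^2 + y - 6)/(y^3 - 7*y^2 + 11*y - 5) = (y^2 + 5*y + 6)/(y^2 - 6*y + 5)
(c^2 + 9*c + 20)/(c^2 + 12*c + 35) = (c + 4)/(c + 7)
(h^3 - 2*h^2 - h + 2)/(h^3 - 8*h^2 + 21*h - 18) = (h^2 - 1)/(h^2 - 6*h + 9)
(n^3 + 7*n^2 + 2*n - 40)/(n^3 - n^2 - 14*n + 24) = (n + 5)/(n - 3)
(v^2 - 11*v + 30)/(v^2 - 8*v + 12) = (v - 5)/(v - 2)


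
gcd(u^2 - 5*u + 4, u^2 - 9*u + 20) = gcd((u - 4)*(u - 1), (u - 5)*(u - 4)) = u - 4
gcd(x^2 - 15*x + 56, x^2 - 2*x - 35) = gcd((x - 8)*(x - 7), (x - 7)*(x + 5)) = x - 7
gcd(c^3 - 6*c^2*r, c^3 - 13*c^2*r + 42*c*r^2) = -c^2 + 6*c*r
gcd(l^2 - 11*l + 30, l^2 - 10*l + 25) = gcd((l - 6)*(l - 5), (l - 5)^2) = l - 5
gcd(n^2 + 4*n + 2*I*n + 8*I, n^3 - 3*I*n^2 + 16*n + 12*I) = n + 2*I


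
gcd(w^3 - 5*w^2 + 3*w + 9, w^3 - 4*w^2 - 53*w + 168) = w - 3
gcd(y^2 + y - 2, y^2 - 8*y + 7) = y - 1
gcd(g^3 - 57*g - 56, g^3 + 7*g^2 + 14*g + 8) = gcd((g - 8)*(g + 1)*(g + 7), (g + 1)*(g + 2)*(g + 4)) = g + 1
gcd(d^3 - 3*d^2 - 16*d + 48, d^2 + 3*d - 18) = d - 3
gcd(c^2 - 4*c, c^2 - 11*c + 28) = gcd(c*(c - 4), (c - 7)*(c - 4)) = c - 4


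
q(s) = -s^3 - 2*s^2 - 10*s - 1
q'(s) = -3*s^2 - 4*s - 10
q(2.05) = -38.52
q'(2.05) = -30.81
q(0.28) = -3.98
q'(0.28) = -11.36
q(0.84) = -11.40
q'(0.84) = -15.48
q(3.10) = -81.01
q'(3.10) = -51.23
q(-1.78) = 16.10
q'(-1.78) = -12.39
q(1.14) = -16.48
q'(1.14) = -18.46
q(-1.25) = 10.33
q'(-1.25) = -9.69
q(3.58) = -108.32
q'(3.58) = -62.77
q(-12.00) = 1559.00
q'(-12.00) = -394.00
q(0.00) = -1.00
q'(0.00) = -10.00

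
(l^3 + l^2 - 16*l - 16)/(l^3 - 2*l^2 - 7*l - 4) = (l + 4)/(l + 1)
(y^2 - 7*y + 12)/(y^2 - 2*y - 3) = (y - 4)/(y + 1)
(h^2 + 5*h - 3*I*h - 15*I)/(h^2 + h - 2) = (h^2 + h*(5 - 3*I) - 15*I)/(h^2 + h - 2)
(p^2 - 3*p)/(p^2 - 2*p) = (p - 3)/(p - 2)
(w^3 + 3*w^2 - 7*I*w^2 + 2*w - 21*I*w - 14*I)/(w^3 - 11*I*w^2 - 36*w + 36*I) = (w^3 + w^2*(3 - 7*I) + w*(2 - 21*I) - 14*I)/(w^3 - 11*I*w^2 - 36*w + 36*I)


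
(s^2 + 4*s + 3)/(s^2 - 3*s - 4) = (s + 3)/(s - 4)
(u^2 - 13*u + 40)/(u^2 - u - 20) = (u - 8)/(u + 4)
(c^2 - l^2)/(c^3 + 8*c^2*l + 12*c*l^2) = (c^2 - l^2)/(c*(c^2 + 8*c*l + 12*l^2))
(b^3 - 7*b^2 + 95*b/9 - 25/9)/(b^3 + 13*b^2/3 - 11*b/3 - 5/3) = (9*b^3 - 63*b^2 + 95*b - 25)/(3*(3*b^3 + 13*b^2 - 11*b - 5))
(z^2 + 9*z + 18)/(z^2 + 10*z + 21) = (z + 6)/(z + 7)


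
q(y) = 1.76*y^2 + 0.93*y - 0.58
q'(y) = 3.52*y + 0.93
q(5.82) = 64.45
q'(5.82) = 21.42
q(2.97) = 17.71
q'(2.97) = 11.38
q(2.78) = 15.61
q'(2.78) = 10.72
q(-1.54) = 2.16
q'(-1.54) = -4.49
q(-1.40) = 1.57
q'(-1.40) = -4.00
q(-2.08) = 5.10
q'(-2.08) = -6.39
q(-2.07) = 5.04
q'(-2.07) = -6.36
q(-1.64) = 2.63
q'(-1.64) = -4.84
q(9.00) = 150.35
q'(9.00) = 32.61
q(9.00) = 150.35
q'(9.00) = 32.61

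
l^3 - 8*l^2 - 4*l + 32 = (l - 8)*(l - 2)*(l + 2)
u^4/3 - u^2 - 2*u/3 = u*(u/3 + 1/3)*(u - 2)*(u + 1)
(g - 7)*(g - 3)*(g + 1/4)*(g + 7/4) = g^4 - 8*g^3 + 23*g^2/16 + 301*g/8 + 147/16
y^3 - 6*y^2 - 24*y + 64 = (y - 8)*(y - 2)*(y + 4)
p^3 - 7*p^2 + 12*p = p*(p - 4)*(p - 3)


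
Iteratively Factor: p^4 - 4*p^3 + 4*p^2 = (p)*(p^3 - 4*p^2 + 4*p) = p*(p - 2)*(p^2 - 2*p) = p*(p - 2)^2*(p)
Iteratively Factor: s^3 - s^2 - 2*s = (s)*(s^2 - s - 2) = s*(s - 2)*(s + 1)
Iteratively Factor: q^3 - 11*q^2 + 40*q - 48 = (q - 3)*(q^2 - 8*q + 16) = (q - 4)*(q - 3)*(q - 4)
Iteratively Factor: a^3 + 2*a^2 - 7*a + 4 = (a + 4)*(a^2 - 2*a + 1) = (a - 1)*(a + 4)*(a - 1)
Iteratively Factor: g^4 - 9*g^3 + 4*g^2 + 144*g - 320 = (g - 4)*(g^3 - 5*g^2 - 16*g + 80) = (g - 4)^2*(g^2 - g - 20) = (g - 5)*(g - 4)^2*(g + 4)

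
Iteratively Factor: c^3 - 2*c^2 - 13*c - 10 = (c + 1)*(c^2 - 3*c - 10) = (c - 5)*(c + 1)*(c + 2)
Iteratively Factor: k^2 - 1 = (k - 1)*(k + 1)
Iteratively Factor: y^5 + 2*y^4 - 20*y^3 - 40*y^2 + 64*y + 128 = (y - 2)*(y^4 + 4*y^3 - 12*y^2 - 64*y - 64) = (y - 4)*(y - 2)*(y^3 + 8*y^2 + 20*y + 16) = (y - 4)*(y - 2)*(y + 2)*(y^2 + 6*y + 8) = (y - 4)*(y - 2)*(y + 2)^2*(y + 4)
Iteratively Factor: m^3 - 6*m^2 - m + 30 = (m + 2)*(m^2 - 8*m + 15) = (m - 3)*(m + 2)*(m - 5)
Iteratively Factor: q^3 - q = (q)*(q^2 - 1) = q*(q + 1)*(q - 1)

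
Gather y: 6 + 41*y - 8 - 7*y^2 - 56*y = -7*y^2 - 15*y - 2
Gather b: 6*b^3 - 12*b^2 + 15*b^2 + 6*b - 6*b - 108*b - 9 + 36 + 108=6*b^3 + 3*b^2 - 108*b + 135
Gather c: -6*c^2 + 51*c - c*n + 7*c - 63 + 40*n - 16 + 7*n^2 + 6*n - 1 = -6*c^2 + c*(58 - n) + 7*n^2 + 46*n - 80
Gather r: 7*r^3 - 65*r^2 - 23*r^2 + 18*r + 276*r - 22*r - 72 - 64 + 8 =7*r^3 - 88*r^2 + 272*r - 128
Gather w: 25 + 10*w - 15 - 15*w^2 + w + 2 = -15*w^2 + 11*w + 12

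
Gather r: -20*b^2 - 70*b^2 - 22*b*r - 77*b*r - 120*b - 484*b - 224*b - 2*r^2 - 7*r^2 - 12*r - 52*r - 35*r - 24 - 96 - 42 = -90*b^2 - 828*b - 9*r^2 + r*(-99*b - 99) - 162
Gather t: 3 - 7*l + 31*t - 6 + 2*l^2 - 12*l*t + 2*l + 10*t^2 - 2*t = 2*l^2 - 5*l + 10*t^2 + t*(29 - 12*l) - 3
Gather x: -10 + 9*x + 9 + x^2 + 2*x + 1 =x^2 + 11*x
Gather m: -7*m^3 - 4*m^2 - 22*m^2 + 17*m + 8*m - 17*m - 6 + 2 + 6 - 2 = -7*m^3 - 26*m^2 + 8*m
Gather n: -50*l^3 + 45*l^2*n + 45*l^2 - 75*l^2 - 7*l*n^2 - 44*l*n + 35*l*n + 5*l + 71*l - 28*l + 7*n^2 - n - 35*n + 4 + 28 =-50*l^3 - 30*l^2 + 48*l + n^2*(7 - 7*l) + n*(45*l^2 - 9*l - 36) + 32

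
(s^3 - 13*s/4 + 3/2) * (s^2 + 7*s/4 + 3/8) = s^5 + 7*s^4/4 - 23*s^3/8 - 67*s^2/16 + 45*s/32 + 9/16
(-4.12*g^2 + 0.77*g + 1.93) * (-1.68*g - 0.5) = 6.9216*g^3 + 0.7664*g^2 - 3.6274*g - 0.965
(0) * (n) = 0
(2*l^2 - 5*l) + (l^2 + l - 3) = 3*l^2 - 4*l - 3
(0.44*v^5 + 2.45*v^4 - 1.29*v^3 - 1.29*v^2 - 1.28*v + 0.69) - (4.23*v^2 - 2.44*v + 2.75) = 0.44*v^5 + 2.45*v^4 - 1.29*v^3 - 5.52*v^2 + 1.16*v - 2.06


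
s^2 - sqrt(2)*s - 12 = (s - 3*sqrt(2))*(s + 2*sqrt(2))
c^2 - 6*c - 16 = (c - 8)*(c + 2)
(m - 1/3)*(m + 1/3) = m^2 - 1/9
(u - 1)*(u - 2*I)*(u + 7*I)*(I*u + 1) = I*u^4 - 4*u^3 - I*u^3 + 4*u^2 + 19*I*u^2 + 14*u - 19*I*u - 14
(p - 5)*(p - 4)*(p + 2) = p^3 - 7*p^2 + 2*p + 40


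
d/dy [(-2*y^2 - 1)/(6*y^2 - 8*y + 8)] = (4*y^2 - 5*y - 2)/(9*y^4 - 24*y^3 + 40*y^2 - 32*y + 16)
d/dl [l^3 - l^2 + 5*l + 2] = 3*l^2 - 2*l + 5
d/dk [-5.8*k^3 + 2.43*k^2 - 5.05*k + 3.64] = -17.4*k^2 + 4.86*k - 5.05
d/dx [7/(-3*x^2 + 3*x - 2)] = 21*(2*x - 1)/(3*x^2 - 3*x + 2)^2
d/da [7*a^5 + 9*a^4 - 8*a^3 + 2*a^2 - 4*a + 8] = 35*a^4 + 36*a^3 - 24*a^2 + 4*a - 4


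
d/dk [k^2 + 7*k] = 2*k + 7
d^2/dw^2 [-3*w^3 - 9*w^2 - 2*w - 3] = -18*w - 18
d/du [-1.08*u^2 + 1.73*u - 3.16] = 1.73 - 2.16*u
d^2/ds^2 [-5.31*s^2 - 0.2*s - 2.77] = -10.6200000000000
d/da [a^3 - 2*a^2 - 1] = a*(3*a - 4)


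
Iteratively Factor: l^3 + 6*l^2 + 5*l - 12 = (l - 1)*(l^2 + 7*l + 12) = (l - 1)*(l + 3)*(l + 4)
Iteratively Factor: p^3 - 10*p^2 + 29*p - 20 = (p - 5)*(p^2 - 5*p + 4) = (p - 5)*(p - 4)*(p - 1)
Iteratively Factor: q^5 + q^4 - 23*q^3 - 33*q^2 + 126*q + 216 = (q - 3)*(q^4 + 4*q^3 - 11*q^2 - 66*q - 72) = (q - 4)*(q - 3)*(q^3 + 8*q^2 + 21*q + 18) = (q - 4)*(q - 3)*(q + 2)*(q^2 + 6*q + 9) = (q - 4)*(q - 3)*(q + 2)*(q + 3)*(q + 3)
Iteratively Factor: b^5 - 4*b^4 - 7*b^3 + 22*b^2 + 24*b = (b - 3)*(b^4 - b^3 - 10*b^2 - 8*b) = b*(b - 3)*(b^3 - b^2 - 10*b - 8) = b*(b - 4)*(b - 3)*(b^2 + 3*b + 2) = b*(b - 4)*(b - 3)*(b + 2)*(b + 1)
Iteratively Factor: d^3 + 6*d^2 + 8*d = (d + 2)*(d^2 + 4*d) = (d + 2)*(d + 4)*(d)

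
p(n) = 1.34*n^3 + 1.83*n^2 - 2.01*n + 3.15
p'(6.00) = 164.67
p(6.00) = 346.41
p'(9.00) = 356.55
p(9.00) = 1110.15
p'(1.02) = 5.91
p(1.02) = 4.43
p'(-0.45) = -2.84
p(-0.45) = 4.30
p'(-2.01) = 6.87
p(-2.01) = 3.70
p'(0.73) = 2.80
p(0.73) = 3.18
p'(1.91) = 19.65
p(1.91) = 15.32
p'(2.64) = 35.67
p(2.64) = 35.25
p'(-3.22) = 27.89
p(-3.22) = -16.14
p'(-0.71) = -2.58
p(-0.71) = 5.02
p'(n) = 4.02*n^2 + 3.66*n - 2.01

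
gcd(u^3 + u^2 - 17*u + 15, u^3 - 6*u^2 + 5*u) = u - 1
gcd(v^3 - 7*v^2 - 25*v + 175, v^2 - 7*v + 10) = v - 5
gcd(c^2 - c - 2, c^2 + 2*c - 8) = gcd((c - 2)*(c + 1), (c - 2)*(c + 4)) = c - 2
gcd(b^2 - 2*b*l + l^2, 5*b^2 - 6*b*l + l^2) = b - l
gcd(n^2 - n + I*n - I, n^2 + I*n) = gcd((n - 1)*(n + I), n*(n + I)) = n + I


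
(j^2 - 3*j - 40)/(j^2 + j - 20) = (j - 8)/(j - 4)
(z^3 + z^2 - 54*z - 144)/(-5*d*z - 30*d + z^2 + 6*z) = (z^2 - 5*z - 24)/(-5*d + z)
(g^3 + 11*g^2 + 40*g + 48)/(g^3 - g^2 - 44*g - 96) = (g + 4)/(g - 8)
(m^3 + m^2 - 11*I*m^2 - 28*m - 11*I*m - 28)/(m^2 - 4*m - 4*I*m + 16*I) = (m^2 + m*(1 - 7*I) - 7*I)/(m - 4)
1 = 1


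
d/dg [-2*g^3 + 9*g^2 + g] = -6*g^2 + 18*g + 1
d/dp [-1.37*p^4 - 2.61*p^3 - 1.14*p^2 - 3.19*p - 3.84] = -5.48*p^3 - 7.83*p^2 - 2.28*p - 3.19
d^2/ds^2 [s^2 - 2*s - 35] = 2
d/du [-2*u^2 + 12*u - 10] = 12 - 4*u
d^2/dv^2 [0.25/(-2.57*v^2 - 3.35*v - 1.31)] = (3.30245*v^2 + 4.30475*v - 0.25*(5.14*v + 3.35)*(10.28*v + 6.7) + 1.68335)/(2.57*v^2 + 3.35*v + 1.31)^3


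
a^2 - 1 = (a - 1)*(a + 1)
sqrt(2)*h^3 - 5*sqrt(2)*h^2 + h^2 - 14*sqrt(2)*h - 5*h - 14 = (h - 7)*(h + 2)*(sqrt(2)*h + 1)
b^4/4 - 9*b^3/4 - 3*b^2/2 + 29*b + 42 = (b/2 + 1)^2*(b - 7)*(b - 6)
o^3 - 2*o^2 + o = o*(o - 1)^2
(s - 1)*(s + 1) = s^2 - 1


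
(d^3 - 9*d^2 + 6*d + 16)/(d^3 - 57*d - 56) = (d - 2)/(d + 7)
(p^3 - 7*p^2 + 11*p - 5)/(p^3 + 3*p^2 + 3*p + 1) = (p^3 - 7*p^2 + 11*p - 5)/(p^3 + 3*p^2 + 3*p + 1)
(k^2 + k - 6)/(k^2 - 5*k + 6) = (k + 3)/(k - 3)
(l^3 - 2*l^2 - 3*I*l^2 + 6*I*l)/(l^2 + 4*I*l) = (l^2 - 2*l - 3*I*l + 6*I)/(l + 4*I)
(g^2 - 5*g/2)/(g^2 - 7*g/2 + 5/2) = g/(g - 1)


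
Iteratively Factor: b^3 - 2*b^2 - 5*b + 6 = (b - 3)*(b^2 + b - 2) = (b - 3)*(b + 2)*(b - 1)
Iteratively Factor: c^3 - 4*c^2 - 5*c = (c + 1)*(c^2 - 5*c) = (c - 5)*(c + 1)*(c)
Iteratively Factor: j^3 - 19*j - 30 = (j + 3)*(j^2 - 3*j - 10) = (j - 5)*(j + 3)*(j + 2)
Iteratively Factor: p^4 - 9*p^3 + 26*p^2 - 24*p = (p - 3)*(p^3 - 6*p^2 + 8*p) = (p - 3)*(p - 2)*(p^2 - 4*p) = (p - 4)*(p - 3)*(p - 2)*(p)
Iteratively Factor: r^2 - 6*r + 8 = (r - 2)*(r - 4)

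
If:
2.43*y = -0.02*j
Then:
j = -121.5*y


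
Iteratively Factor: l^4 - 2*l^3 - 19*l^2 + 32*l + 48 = (l + 4)*(l^3 - 6*l^2 + 5*l + 12) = (l - 3)*(l + 4)*(l^2 - 3*l - 4) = (l - 3)*(l + 1)*(l + 4)*(l - 4)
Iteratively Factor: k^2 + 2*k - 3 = (k - 1)*(k + 3)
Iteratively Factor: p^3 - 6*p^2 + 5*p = (p - 1)*(p^2 - 5*p) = (p - 5)*(p - 1)*(p)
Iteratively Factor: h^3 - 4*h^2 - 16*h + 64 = (h - 4)*(h^2 - 16) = (h - 4)^2*(h + 4)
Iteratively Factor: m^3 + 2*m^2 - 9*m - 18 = (m + 3)*(m^2 - m - 6) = (m - 3)*(m + 3)*(m + 2)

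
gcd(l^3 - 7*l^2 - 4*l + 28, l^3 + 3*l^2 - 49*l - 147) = l - 7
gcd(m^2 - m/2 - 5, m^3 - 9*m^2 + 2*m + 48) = m + 2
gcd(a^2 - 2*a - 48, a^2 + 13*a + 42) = a + 6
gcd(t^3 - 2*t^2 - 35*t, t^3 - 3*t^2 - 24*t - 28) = t - 7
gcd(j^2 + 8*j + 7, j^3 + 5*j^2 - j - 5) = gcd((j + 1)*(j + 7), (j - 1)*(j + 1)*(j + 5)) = j + 1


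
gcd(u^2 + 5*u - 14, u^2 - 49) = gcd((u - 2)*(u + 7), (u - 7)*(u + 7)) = u + 7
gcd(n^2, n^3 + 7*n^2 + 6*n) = n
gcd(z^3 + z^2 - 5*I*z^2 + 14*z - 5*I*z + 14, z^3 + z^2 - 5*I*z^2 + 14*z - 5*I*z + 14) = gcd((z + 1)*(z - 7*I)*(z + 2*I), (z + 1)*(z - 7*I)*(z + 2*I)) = z^3 + z^2*(1 - 5*I) + z*(14 - 5*I) + 14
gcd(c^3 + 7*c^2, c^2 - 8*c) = c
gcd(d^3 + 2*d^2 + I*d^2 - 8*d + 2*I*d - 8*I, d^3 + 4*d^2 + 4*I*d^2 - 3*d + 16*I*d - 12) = d^2 + d*(4 + I) + 4*I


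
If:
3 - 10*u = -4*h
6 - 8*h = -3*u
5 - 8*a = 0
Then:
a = 5/8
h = 69/68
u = 12/17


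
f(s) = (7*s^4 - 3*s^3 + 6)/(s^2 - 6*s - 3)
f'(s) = (6 - 2*s)*(7*s^4 - 3*s^3 + 6)/(s^2 - 6*s - 3)^2 + (28*s^3 - 9*s^2)/(s^2 - 6*s - 3) = (s^2*(9 - 28*s)*(-s^2 + 6*s + 3) - 2*(s - 3)*(7*s^4 - 3*s^3 + 6))/(-s^2 + 6*s + 3)^2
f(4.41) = -239.35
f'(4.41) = -289.79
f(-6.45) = 167.22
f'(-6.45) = -61.15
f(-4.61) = 75.39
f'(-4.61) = -38.92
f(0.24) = -1.36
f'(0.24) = 1.75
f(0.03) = -1.89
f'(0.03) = 3.53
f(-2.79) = 23.01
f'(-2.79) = -19.13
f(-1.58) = 6.85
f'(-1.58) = -7.82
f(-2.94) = 25.99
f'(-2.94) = -20.64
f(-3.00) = 27.25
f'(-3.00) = -21.25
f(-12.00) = 705.83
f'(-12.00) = -133.83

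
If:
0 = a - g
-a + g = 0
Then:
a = g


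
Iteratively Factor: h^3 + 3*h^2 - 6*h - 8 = (h + 4)*(h^2 - h - 2) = (h + 1)*(h + 4)*(h - 2)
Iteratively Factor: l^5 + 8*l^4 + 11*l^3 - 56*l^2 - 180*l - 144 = (l - 3)*(l^4 + 11*l^3 + 44*l^2 + 76*l + 48) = (l - 3)*(l + 4)*(l^3 + 7*l^2 + 16*l + 12) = (l - 3)*(l + 3)*(l + 4)*(l^2 + 4*l + 4) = (l - 3)*(l + 2)*(l + 3)*(l + 4)*(l + 2)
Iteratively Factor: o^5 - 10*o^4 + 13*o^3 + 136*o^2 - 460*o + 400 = (o + 4)*(o^4 - 14*o^3 + 69*o^2 - 140*o + 100) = (o - 2)*(o + 4)*(o^3 - 12*o^2 + 45*o - 50) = (o - 2)^2*(o + 4)*(o^2 - 10*o + 25) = (o - 5)*(o - 2)^2*(o + 4)*(o - 5)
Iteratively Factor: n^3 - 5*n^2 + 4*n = (n - 1)*(n^2 - 4*n) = n*(n - 1)*(n - 4)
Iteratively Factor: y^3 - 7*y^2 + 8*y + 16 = (y - 4)*(y^2 - 3*y - 4) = (y - 4)*(y + 1)*(y - 4)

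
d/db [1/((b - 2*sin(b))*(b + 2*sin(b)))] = 2*(-b + 2*sin(2*b))/((b - 2*sin(b))^2*(b + 2*sin(b))^2)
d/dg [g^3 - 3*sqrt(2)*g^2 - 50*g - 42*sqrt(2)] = 3*g^2 - 6*sqrt(2)*g - 50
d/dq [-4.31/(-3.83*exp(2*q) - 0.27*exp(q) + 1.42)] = (-33.0146*exp(q) - 1.1637)*exp(q)/(3.83*exp(2*q) + 0.27*exp(q) - 1.42)^2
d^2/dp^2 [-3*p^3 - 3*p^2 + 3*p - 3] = -18*p - 6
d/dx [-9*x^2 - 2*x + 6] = -18*x - 2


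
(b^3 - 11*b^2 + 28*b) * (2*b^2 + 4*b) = 2*b^5 - 18*b^4 + 12*b^3 + 112*b^2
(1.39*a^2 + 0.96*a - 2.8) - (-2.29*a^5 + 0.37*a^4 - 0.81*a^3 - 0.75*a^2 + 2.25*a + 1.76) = 2.29*a^5 - 0.37*a^4 + 0.81*a^3 + 2.14*a^2 - 1.29*a - 4.56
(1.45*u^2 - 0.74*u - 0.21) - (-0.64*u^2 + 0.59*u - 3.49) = 2.09*u^2 - 1.33*u + 3.28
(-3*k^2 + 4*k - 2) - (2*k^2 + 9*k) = -5*k^2 - 5*k - 2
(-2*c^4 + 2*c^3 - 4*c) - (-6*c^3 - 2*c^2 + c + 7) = -2*c^4 + 8*c^3 + 2*c^2 - 5*c - 7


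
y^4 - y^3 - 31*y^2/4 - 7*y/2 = y*(y - 7/2)*(y + 1/2)*(y + 2)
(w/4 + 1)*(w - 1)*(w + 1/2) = w^3/4 + 7*w^2/8 - 5*w/8 - 1/2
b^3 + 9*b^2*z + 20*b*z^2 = b*(b + 4*z)*(b + 5*z)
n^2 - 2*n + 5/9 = (n - 5/3)*(n - 1/3)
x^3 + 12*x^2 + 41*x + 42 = (x + 2)*(x + 3)*(x + 7)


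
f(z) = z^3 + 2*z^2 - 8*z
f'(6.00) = 124.00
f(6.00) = 240.00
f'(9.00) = 271.00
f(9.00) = 819.00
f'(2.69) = 24.47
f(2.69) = 12.42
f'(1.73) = 7.90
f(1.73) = -2.68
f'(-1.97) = -4.24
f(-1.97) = 15.88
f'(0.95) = -1.49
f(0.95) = -4.94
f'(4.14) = 59.98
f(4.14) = 72.12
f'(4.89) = 83.30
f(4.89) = 125.63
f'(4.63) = 74.83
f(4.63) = 105.09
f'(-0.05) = -8.19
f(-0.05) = 0.40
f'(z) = 3*z^2 + 4*z - 8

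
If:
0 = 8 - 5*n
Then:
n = 8/5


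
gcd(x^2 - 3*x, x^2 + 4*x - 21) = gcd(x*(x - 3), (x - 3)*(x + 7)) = x - 3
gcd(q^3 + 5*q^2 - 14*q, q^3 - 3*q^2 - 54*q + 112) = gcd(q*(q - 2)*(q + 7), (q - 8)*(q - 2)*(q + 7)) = q^2 + 5*q - 14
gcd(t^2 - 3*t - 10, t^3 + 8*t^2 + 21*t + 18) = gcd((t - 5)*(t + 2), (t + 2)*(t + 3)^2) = t + 2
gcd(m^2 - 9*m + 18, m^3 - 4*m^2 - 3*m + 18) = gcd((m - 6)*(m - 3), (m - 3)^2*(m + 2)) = m - 3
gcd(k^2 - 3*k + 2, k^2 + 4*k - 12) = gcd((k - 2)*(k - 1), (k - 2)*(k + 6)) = k - 2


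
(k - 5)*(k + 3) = k^2 - 2*k - 15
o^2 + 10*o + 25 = (o + 5)^2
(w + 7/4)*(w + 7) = w^2 + 35*w/4 + 49/4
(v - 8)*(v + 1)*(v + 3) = v^3 - 4*v^2 - 29*v - 24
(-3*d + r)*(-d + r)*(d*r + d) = 3*d^3*r + 3*d^3 - 4*d^2*r^2 - 4*d^2*r + d*r^3 + d*r^2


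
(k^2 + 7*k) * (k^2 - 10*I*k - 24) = k^4 + 7*k^3 - 10*I*k^3 - 24*k^2 - 70*I*k^2 - 168*k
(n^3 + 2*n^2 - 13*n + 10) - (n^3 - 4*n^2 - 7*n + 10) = 6*n^2 - 6*n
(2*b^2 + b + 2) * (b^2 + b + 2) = 2*b^4 + 3*b^3 + 7*b^2 + 4*b + 4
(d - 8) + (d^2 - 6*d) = d^2 - 5*d - 8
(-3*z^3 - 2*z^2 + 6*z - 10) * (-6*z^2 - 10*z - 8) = 18*z^5 + 42*z^4 + 8*z^3 + 16*z^2 + 52*z + 80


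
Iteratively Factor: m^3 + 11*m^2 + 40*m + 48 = (m + 4)*(m^2 + 7*m + 12) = (m + 4)^2*(m + 3)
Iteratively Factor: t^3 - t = (t + 1)*(t^2 - t) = t*(t + 1)*(t - 1)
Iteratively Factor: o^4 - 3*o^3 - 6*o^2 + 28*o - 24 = (o - 2)*(o^3 - o^2 - 8*o + 12) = (o - 2)^2*(o^2 + o - 6) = (o - 2)^2*(o + 3)*(o - 2)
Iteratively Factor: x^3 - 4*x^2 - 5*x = (x + 1)*(x^2 - 5*x) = x*(x + 1)*(x - 5)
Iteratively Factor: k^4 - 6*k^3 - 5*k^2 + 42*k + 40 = (k - 4)*(k^3 - 2*k^2 - 13*k - 10) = (k - 4)*(k + 1)*(k^2 - 3*k - 10) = (k - 5)*(k - 4)*(k + 1)*(k + 2)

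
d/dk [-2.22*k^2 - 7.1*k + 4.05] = -4.44*k - 7.1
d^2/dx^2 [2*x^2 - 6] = 4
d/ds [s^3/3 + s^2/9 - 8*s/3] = s^2 + 2*s/9 - 8/3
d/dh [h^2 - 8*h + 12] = 2*h - 8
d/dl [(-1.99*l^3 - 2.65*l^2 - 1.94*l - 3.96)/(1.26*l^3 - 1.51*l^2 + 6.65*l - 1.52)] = (8.88178419700125e-16*l^5 + 6.3439*l^4 - 21.5782*l^3 + 3.49130000000001*l^2 - 3.9032*l + 29.2828)/(1.5876*l^6 - 3.8052*l^5 + 19.0381*l^4 - 23.9134*l^3 + 48.8129*l^2 - 20.216*l + 2.3104)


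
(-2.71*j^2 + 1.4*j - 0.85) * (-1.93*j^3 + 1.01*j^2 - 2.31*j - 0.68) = 5.2303*j^5 - 5.4391*j^4 + 9.3146*j^3 - 2.2497*j^2 + 1.0115*j + 0.578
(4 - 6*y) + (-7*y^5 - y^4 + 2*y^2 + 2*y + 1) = -7*y^5 - y^4 + 2*y^2 - 4*y + 5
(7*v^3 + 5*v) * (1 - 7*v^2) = -49*v^5 - 28*v^3 + 5*v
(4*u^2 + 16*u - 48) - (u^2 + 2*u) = 3*u^2 + 14*u - 48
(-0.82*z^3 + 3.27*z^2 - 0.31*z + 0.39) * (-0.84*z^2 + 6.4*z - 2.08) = 0.6888*z^5 - 7.9948*z^4 + 22.894*z^3 - 9.1132*z^2 + 3.1408*z - 0.8112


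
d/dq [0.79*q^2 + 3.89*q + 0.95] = 1.58*q + 3.89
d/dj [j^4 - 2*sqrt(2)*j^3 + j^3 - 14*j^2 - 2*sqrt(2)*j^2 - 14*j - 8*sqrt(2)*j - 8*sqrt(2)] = 4*j^3 - 6*sqrt(2)*j^2 + 3*j^2 - 28*j - 4*sqrt(2)*j - 14 - 8*sqrt(2)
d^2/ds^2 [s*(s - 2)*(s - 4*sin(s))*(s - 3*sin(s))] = 7*s^3*sin(s) - 14*s^2*sin(s) - 42*s^2*cos(s) + 24*s^2*cos(2*s) + 12*s^2 - 42*s*sin(s) + 56*s*cos(s) - 48*sqrt(2)*s*cos(2*s + pi/4) - 12*s + 28*sin(s) - 48*sin(2*s) - 12*cos(2*s) + 12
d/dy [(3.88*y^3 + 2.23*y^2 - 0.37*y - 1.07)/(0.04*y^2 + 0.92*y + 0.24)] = (0.1552*y^4 + 7.1392*y^3 + 4.86*y^2 + 1.156*y + 0.8956)/(0.0016*y^4 + 0.0736*y^3 + 0.8656*y^2 + 0.4416*y + 0.0576)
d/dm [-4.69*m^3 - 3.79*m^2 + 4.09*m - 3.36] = -14.07*m^2 - 7.58*m + 4.09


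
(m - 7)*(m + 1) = m^2 - 6*m - 7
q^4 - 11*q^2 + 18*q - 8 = (q - 2)*(q - 1)^2*(q + 4)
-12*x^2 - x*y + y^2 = (-4*x + y)*(3*x + y)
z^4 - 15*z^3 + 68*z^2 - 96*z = z*(z - 8)*(z - 4)*(z - 3)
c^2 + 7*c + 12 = (c + 3)*(c + 4)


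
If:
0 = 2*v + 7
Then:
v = -7/2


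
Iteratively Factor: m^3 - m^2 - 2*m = (m - 2)*(m^2 + m) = m*(m - 2)*(m + 1)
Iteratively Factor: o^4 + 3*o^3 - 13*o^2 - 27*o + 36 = (o - 1)*(o^3 + 4*o^2 - 9*o - 36) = (o - 1)*(o + 4)*(o^2 - 9) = (o - 3)*(o - 1)*(o + 4)*(o + 3)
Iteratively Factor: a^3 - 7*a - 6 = (a + 1)*(a^2 - a - 6) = (a + 1)*(a + 2)*(a - 3)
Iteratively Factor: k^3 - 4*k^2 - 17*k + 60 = (k - 5)*(k^2 + k - 12) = (k - 5)*(k - 3)*(k + 4)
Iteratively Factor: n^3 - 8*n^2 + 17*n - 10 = (n - 5)*(n^2 - 3*n + 2) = (n - 5)*(n - 2)*(n - 1)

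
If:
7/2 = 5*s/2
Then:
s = 7/5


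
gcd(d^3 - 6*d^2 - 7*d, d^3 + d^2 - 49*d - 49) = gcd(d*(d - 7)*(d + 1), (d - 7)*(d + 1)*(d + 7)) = d^2 - 6*d - 7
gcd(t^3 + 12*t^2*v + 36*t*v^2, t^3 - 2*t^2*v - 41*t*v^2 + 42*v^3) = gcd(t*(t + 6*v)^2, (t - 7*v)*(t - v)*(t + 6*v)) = t + 6*v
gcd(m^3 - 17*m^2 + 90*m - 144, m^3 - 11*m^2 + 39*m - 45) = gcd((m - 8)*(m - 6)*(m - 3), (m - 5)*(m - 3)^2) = m - 3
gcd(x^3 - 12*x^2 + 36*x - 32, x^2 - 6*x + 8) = x - 2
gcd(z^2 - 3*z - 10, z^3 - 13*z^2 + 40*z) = z - 5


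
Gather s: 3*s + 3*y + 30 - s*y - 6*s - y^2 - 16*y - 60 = s*(-y - 3) - y^2 - 13*y - 30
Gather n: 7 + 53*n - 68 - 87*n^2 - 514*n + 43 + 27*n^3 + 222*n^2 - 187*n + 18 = 27*n^3 + 135*n^2 - 648*n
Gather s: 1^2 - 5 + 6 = 2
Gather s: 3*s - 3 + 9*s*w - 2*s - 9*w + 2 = s*(9*w + 1) - 9*w - 1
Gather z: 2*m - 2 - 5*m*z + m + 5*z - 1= 3*m + z*(5 - 5*m) - 3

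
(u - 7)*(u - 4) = u^2 - 11*u + 28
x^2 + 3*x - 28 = (x - 4)*(x + 7)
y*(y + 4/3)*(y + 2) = y^3 + 10*y^2/3 + 8*y/3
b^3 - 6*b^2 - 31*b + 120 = (b - 8)*(b - 3)*(b + 5)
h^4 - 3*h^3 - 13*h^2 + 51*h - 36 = (h - 3)^2*(h - 1)*(h + 4)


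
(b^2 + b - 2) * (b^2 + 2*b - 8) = b^4 + 3*b^3 - 8*b^2 - 12*b + 16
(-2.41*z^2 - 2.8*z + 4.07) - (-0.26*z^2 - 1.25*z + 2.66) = -2.15*z^2 - 1.55*z + 1.41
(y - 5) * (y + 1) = y^2 - 4*y - 5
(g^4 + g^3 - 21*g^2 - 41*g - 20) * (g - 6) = g^5 - 5*g^4 - 27*g^3 + 85*g^2 + 226*g + 120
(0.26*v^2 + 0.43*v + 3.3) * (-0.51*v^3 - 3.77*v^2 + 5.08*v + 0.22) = -0.1326*v^5 - 1.1995*v^4 - 1.9833*v^3 - 10.1994*v^2 + 16.8586*v + 0.726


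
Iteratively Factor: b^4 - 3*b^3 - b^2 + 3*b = (b + 1)*(b^3 - 4*b^2 + 3*b) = (b - 1)*(b + 1)*(b^2 - 3*b) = (b - 3)*(b - 1)*(b + 1)*(b)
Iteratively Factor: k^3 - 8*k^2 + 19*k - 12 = (k - 4)*(k^2 - 4*k + 3) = (k - 4)*(k - 3)*(k - 1)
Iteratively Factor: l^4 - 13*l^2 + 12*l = (l - 1)*(l^3 + l^2 - 12*l) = (l - 3)*(l - 1)*(l^2 + 4*l) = l*(l - 3)*(l - 1)*(l + 4)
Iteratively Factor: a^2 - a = (a)*(a - 1)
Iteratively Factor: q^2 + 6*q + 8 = (q + 2)*(q + 4)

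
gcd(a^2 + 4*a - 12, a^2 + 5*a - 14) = a - 2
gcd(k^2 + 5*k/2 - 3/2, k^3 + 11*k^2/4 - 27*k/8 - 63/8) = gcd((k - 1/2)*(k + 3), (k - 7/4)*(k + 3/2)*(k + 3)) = k + 3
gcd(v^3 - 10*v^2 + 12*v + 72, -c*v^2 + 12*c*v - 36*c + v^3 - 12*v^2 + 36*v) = v^2 - 12*v + 36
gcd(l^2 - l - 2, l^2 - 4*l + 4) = l - 2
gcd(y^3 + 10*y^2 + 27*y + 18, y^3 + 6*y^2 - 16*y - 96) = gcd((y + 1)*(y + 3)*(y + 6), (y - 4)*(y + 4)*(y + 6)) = y + 6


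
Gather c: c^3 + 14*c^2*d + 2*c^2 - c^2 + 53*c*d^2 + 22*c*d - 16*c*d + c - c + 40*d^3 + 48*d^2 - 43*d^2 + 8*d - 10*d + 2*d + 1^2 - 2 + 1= c^3 + c^2*(14*d + 1) + c*(53*d^2 + 6*d) + 40*d^3 + 5*d^2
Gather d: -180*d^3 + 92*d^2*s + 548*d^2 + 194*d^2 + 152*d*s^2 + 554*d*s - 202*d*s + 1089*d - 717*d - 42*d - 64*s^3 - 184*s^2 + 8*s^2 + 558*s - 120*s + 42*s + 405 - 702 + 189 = -180*d^3 + d^2*(92*s + 742) + d*(152*s^2 + 352*s + 330) - 64*s^3 - 176*s^2 + 480*s - 108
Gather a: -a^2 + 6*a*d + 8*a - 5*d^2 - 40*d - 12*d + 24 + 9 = -a^2 + a*(6*d + 8) - 5*d^2 - 52*d + 33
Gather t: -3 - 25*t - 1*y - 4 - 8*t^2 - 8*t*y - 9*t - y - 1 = -8*t^2 + t*(-8*y - 34) - 2*y - 8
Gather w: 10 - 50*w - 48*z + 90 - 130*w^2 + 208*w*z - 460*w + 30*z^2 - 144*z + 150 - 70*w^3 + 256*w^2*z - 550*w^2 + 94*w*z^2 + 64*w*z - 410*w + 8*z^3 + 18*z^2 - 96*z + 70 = -70*w^3 + w^2*(256*z - 680) + w*(94*z^2 + 272*z - 920) + 8*z^3 + 48*z^2 - 288*z + 320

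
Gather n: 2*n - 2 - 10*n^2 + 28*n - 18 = -10*n^2 + 30*n - 20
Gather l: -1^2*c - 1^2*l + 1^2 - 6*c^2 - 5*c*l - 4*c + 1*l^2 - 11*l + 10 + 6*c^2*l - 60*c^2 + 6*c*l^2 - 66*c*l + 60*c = -66*c^2 + 55*c + l^2*(6*c + 1) + l*(6*c^2 - 71*c - 12) + 11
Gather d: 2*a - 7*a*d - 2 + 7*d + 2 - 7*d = -7*a*d + 2*a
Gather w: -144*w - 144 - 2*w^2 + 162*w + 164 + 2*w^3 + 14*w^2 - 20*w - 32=2*w^3 + 12*w^2 - 2*w - 12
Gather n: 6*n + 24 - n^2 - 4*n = -n^2 + 2*n + 24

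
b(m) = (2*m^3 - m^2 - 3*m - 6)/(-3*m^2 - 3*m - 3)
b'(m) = (6*m + 3)*(2*m^3 - m^2 - 3*m - 6)/(-3*m^2 - 3*m - 3)^2 + (6*m^2 - 2*m - 3)/(-3*m^2 - 3*m - 3)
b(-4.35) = 3.78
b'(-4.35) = -0.68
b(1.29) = 0.61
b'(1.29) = -0.92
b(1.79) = 0.17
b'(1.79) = -0.84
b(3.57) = -1.18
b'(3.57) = -0.72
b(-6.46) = 5.22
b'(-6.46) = -0.68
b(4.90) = -2.12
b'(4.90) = -0.70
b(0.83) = 1.06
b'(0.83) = -1.05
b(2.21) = -0.17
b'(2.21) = -0.79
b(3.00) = -0.77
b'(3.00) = -0.74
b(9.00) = -4.92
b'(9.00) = -0.68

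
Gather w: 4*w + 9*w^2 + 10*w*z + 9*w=9*w^2 + w*(10*z + 13)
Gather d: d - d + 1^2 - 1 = 0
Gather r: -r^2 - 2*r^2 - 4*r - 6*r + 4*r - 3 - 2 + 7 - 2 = -3*r^2 - 6*r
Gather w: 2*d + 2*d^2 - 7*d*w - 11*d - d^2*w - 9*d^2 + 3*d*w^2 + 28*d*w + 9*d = -7*d^2 + 3*d*w^2 + w*(-d^2 + 21*d)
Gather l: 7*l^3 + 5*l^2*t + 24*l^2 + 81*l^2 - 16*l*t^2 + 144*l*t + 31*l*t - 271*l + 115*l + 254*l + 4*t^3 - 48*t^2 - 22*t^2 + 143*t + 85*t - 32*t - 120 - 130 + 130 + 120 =7*l^3 + l^2*(5*t + 105) + l*(-16*t^2 + 175*t + 98) + 4*t^3 - 70*t^2 + 196*t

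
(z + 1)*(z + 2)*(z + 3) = z^3 + 6*z^2 + 11*z + 6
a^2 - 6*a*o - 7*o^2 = (a - 7*o)*(a + o)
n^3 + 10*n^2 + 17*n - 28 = (n - 1)*(n + 4)*(n + 7)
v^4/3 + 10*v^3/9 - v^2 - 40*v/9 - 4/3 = (v/3 + 1)*(v - 2)*(v + 1/3)*(v + 2)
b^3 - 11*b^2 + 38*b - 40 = (b - 5)*(b - 4)*(b - 2)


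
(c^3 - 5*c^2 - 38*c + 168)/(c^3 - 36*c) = (c^2 - 11*c + 28)/(c*(c - 6))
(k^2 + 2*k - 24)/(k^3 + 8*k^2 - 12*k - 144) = 1/(k + 6)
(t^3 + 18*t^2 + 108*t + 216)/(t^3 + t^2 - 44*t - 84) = (t^2 + 12*t + 36)/(t^2 - 5*t - 14)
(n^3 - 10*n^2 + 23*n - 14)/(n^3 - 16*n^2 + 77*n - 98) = (n - 1)/(n - 7)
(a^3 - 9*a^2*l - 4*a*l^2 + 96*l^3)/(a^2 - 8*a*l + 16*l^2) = (a^2 - 5*a*l - 24*l^2)/(a - 4*l)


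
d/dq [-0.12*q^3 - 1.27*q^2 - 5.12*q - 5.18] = -0.36*q^2 - 2.54*q - 5.12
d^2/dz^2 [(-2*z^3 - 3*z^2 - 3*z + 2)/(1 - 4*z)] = 2*(32*z^3 - 24*z^2 + 6*z - 17)/(64*z^3 - 48*z^2 + 12*z - 1)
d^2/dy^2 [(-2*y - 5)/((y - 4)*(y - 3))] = 2*(-2*y^3 - 15*y^2 + 177*y - 353)/(y^6 - 21*y^5 + 183*y^4 - 847*y^3 + 2196*y^2 - 3024*y + 1728)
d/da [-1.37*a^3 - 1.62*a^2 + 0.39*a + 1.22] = -4.11*a^2 - 3.24*a + 0.39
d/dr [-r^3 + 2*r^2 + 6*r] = -3*r^2 + 4*r + 6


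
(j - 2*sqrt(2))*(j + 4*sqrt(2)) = j^2 + 2*sqrt(2)*j - 16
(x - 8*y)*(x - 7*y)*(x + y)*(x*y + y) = x^4*y - 14*x^3*y^2 + x^3*y + 41*x^2*y^3 - 14*x^2*y^2 + 56*x*y^4 + 41*x*y^3 + 56*y^4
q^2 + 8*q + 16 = (q + 4)^2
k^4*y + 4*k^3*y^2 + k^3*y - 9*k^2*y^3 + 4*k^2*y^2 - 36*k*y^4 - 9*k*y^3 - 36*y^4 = (k - 3*y)*(k + 3*y)*(k + 4*y)*(k*y + y)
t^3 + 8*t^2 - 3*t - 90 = (t - 3)*(t + 5)*(t + 6)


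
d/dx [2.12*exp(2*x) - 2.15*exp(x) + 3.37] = (4.24*exp(x) - 2.15)*exp(x)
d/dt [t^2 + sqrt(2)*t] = 2*t + sqrt(2)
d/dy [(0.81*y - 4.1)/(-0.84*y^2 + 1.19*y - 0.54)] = (0.6804*y^2 - 6.888*y + 4.4416)/(0.7056*y^4 - 1.9992*y^3 + 2.3233*y^2 - 1.2852*y + 0.2916)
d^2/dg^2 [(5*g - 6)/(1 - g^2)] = 2*(4*g^2*(6 - 5*g) + 3*(5*g - 2)*(g^2 - 1))/(g^2 - 1)^3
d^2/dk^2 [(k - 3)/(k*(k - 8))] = 2*(k^3 - 9*k^2 + 72*k - 192)/(k^3*(k^3 - 24*k^2 + 192*k - 512))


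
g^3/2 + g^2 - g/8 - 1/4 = (g/2 + 1/4)*(g - 1/2)*(g + 2)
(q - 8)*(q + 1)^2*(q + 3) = q^4 - 3*q^3 - 33*q^2 - 53*q - 24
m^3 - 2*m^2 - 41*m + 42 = (m - 7)*(m - 1)*(m + 6)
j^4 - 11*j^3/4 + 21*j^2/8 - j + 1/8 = (j - 1)^2*(j - 1/2)*(j - 1/4)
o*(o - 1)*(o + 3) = o^3 + 2*o^2 - 3*o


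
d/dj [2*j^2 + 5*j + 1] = 4*j + 5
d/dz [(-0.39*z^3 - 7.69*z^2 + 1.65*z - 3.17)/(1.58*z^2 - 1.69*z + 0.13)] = (-0.6162*z^4 + 1.3182*z^3 + 10.237*z^2 + 8.0178*z - 5.1428)/(2.4964*z^4 - 5.3404*z^3 + 3.2669*z^2 - 0.4394*z + 0.0169)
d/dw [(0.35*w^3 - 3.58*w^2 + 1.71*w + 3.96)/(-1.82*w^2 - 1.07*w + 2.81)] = (-0.637*w^4 - 0.749000000000001*w^3 + 9.8933*w^2 - 5.7052*w + 9.0423)/(3.3124*w^4 + 3.8948*w^3 - 9.0835*w^2 - 6.0134*w + 7.8961)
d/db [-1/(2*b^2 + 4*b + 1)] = 4*(b + 1)/(2*b^2 + 4*b + 1)^2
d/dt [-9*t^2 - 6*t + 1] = -18*t - 6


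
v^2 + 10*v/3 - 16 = (v - 8/3)*(v + 6)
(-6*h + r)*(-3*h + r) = 18*h^2 - 9*h*r + r^2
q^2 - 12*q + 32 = (q - 8)*(q - 4)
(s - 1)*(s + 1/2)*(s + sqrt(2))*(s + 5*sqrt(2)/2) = s^4 - s^3/2 + 7*sqrt(2)*s^3/2 - 7*sqrt(2)*s^2/4 + 9*s^2/2 - 5*s/2 - 7*sqrt(2)*s/4 - 5/2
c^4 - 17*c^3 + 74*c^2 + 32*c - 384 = (c - 8)^2*(c - 3)*(c + 2)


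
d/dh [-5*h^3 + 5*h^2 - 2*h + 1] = -15*h^2 + 10*h - 2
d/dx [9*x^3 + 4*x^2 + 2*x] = 27*x^2 + 8*x + 2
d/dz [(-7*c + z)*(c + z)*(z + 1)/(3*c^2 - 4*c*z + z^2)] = (-2*(c + z)*(2*c - z)*(7*c - z)*(z + 1) + (3*c^2 - 4*c*z + z^2)*(-(c + z)*(7*c - z) + (c + z)*(z + 1) - (7*c - z)*(z + 1)))/(3*c^2 - 4*c*z + z^2)^2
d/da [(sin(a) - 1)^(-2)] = -2*cos(a)/(sin(a) - 1)^3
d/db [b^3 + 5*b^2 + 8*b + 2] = 3*b^2 + 10*b + 8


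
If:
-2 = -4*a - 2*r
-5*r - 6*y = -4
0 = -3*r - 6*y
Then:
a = -1/2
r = 2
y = -1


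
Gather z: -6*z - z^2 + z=-z^2 - 5*z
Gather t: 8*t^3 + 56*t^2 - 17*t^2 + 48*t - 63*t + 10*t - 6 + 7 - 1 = 8*t^3 + 39*t^2 - 5*t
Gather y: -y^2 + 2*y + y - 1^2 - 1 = -y^2 + 3*y - 2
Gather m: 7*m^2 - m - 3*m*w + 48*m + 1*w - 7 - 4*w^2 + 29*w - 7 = 7*m^2 + m*(47 - 3*w) - 4*w^2 + 30*w - 14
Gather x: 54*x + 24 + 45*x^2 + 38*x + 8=45*x^2 + 92*x + 32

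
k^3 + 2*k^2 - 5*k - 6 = (k - 2)*(k + 1)*(k + 3)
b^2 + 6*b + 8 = (b + 2)*(b + 4)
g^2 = g^2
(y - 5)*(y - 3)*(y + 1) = y^3 - 7*y^2 + 7*y + 15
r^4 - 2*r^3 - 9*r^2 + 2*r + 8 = (r - 4)*(r - 1)*(r + 1)*(r + 2)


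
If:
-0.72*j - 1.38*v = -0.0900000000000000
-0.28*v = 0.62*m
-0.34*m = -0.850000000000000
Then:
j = 10.74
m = 2.50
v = -5.54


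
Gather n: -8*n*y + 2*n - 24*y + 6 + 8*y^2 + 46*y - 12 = n*(2 - 8*y) + 8*y^2 + 22*y - 6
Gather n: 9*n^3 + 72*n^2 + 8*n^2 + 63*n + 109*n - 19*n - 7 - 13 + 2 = 9*n^3 + 80*n^2 + 153*n - 18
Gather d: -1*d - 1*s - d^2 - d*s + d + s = -d^2 - d*s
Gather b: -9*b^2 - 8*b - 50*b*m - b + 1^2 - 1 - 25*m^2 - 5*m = -9*b^2 + b*(-50*m - 9) - 25*m^2 - 5*m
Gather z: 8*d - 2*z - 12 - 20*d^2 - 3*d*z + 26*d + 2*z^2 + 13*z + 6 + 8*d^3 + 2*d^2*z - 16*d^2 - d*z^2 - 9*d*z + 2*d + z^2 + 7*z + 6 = 8*d^3 - 36*d^2 + 36*d + z^2*(3 - d) + z*(2*d^2 - 12*d + 18)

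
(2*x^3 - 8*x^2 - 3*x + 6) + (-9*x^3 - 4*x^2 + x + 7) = -7*x^3 - 12*x^2 - 2*x + 13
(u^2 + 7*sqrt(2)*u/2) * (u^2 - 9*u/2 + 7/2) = u^4 - 9*u^3/2 + 7*sqrt(2)*u^3/2 - 63*sqrt(2)*u^2/4 + 7*u^2/2 + 49*sqrt(2)*u/4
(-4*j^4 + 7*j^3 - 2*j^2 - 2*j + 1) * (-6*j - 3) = 24*j^5 - 30*j^4 - 9*j^3 + 18*j^2 - 3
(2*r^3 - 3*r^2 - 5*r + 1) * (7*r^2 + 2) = 14*r^5 - 21*r^4 - 31*r^3 + r^2 - 10*r + 2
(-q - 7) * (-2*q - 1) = 2*q^2 + 15*q + 7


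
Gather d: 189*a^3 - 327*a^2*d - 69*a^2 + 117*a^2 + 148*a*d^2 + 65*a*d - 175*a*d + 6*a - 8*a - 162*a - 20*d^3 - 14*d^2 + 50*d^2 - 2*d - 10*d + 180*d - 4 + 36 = 189*a^3 + 48*a^2 - 164*a - 20*d^3 + d^2*(148*a + 36) + d*(-327*a^2 - 110*a + 168) + 32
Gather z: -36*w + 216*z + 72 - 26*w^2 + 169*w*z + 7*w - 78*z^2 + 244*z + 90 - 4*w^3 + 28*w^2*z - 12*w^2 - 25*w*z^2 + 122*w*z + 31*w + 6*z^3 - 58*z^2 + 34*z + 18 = -4*w^3 - 38*w^2 + 2*w + 6*z^3 + z^2*(-25*w - 136) + z*(28*w^2 + 291*w + 494) + 180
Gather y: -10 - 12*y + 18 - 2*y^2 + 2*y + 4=-2*y^2 - 10*y + 12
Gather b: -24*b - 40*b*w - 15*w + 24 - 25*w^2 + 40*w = b*(-40*w - 24) - 25*w^2 + 25*w + 24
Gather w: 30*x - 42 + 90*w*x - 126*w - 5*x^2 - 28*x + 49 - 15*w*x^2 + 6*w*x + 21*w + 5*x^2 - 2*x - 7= w*(-15*x^2 + 96*x - 105)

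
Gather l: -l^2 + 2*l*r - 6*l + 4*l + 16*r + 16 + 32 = -l^2 + l*(2*r - 2) + 16*r + 48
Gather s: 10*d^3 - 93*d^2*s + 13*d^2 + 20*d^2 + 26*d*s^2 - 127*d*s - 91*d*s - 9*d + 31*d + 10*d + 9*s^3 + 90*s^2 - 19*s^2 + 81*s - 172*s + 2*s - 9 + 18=10*d^3 + 33*d^2 + 32*d + 9*s^3 + s^2*(26*d + 71) + s*(-93*d^2 - 218*d - 89) + 9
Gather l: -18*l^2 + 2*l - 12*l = -18*l^2 - 10*l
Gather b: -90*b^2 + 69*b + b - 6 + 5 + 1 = -90*b^2 + 70*b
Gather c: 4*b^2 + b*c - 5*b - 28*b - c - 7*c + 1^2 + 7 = 4*b^2 - 33*b + c*(b - 8) + 8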